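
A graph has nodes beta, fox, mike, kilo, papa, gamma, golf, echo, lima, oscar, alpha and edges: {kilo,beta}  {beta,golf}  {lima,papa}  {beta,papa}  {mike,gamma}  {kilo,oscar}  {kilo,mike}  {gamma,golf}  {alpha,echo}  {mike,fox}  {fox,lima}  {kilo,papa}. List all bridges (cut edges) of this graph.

alpha-echo, kilo-oscar

The edges on the cycle kilo-mike-gamma-golf-beta-kilo are not bridges since each lies on that cycle.
But removing kilo-oscar disconnects kilo from oscar; removing alpha-echo disconnects alpha from echo — these are bridges.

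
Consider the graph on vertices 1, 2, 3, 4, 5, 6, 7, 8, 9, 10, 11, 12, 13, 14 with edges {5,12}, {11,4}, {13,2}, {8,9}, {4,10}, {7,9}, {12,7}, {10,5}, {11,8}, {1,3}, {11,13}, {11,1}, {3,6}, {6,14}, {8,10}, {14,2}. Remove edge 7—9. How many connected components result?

7 and 9 are still connected via 7-12-5-10-8-9, so the component count stays at 1.

1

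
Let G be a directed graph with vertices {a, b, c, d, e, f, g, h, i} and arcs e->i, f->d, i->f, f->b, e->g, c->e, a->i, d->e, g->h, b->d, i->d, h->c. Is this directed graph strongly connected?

No

There is no directed path from c to a, so the graph is not strongly connected.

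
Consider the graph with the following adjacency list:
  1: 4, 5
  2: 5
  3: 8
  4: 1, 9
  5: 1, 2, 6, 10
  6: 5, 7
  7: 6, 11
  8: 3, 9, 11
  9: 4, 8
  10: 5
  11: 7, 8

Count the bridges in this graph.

3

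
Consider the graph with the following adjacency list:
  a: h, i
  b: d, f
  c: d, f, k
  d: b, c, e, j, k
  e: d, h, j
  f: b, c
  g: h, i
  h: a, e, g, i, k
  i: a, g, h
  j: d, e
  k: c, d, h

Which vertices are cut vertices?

Removing h increases the component count from 1 to 2, so h is a cut vertex.
By contrast removing c leaves 1 component; it is not a cut vertex. No other vertex is a cut vertex either.

h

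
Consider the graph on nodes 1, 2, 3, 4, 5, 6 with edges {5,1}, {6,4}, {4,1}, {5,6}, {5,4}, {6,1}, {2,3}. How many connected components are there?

2

Starting from 2 we can reach 2, 3. That is one component of size 2.
Starting from 1 we can reach 1, 4, 5, 6. That is one component of size 4.
Total: 2 components.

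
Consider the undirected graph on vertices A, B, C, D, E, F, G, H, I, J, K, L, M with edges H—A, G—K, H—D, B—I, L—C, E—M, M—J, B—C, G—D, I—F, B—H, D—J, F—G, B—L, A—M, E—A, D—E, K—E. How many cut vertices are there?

Removing B increases the component count from 1 to 2, so B is a cut vertex.
By contrast removing F leaves 1 component; it is not a cut vertex. No other vertex is a cut vertex either.

1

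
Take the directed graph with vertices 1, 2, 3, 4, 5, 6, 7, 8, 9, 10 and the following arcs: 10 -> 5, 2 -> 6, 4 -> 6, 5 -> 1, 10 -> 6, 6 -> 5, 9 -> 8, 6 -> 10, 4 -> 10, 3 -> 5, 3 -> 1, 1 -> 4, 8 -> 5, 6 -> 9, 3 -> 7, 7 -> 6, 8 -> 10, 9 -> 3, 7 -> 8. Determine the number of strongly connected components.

2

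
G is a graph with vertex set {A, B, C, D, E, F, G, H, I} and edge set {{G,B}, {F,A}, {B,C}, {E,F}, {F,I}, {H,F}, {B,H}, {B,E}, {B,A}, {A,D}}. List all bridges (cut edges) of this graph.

A-D, B-C, B-G, F-I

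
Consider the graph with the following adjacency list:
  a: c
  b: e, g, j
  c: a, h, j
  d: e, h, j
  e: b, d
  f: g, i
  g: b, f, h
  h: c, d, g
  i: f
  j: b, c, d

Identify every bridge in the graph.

a-c, f-g, f-i

The edges on the cycle h-d-j-c-h are not bridges since each lies on that cycle.
But removing a-c disconnects a from c; removing i-f disconnects i from f; removing g-f disconnects g from f — these are bridges.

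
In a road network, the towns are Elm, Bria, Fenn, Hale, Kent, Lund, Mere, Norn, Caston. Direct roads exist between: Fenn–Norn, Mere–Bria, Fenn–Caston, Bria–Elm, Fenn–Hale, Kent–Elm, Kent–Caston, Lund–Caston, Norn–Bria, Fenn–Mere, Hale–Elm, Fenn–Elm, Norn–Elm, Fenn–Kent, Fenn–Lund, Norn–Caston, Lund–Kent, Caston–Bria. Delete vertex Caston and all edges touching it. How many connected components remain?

With Caston gone, the remaining components are: {Elm, Bria, Fenn, Hale, Kent, Lund, Mere, Norn}.
That is 1 component.

1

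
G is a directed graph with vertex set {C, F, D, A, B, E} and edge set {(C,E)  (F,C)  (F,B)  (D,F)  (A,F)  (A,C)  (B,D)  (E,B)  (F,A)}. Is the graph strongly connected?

Yes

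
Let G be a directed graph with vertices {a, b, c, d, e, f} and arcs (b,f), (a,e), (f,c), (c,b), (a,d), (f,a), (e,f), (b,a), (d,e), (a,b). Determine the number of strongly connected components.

1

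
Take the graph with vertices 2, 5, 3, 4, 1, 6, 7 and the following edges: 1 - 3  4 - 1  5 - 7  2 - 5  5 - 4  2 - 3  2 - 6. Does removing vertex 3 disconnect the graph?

No

Deleting 3 leaves 1 component (was 1) (its neighbors 1, 2 remain connected to each other), so 3 is not a cut vertex.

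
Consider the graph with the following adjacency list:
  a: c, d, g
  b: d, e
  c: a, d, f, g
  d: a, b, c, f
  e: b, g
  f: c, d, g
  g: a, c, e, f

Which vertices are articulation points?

none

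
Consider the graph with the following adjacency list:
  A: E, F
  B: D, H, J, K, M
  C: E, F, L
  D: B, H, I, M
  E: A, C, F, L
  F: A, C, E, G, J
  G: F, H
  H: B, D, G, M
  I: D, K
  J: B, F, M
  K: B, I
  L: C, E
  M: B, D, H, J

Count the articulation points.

1

Removing F increases the component count from 1 to 2, so F is a cut vertex.
By contrast removing K leaves 1 component; it is not a cut vertex. No other vertex is a cut vertex either.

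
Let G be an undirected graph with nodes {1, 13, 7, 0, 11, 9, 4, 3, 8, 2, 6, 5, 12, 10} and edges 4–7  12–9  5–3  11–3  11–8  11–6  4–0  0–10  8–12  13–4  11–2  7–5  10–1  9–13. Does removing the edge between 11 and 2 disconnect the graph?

Removing 11–2 leaves no path between 11 and 2: the component count goes from 1 to 2. So it is a bridge.

Yes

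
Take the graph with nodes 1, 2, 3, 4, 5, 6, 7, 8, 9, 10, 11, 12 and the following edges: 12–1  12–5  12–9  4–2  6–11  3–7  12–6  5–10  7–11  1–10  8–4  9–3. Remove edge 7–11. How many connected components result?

2

7 and 11 are still connected via 7-3-9-12-6-11, so the component count stays at 2.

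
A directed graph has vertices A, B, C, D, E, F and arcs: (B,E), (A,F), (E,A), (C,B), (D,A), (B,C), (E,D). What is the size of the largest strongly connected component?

2

{B, C} are all mutually reachable — one SCC of size 2.
{E} is an SCC by itself.
{A} is an SCC by itself.
{D} is an SCC by itself.
{F} is an SCC by itself.
The largest has 2 vertices.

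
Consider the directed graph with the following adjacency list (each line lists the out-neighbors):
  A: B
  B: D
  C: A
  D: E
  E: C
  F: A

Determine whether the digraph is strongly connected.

No

There is no directed path from C to F, so the graph is not strongly connected.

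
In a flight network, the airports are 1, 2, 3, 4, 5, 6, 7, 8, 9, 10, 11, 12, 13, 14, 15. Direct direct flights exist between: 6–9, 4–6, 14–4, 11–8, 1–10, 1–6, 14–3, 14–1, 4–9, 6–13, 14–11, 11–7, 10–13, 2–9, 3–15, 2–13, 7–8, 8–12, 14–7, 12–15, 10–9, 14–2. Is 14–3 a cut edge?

No

After removing 14–3, the path 14-11-8-12-15-3 still connects them, so the edge is not a bridge.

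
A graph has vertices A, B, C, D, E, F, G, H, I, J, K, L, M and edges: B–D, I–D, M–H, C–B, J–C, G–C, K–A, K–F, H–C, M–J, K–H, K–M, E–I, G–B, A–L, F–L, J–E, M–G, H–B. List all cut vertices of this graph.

K

Removing K increases the component count from 1 to 2, so K is a cut vertex.
By contrast removing C leaves 1 component; it is not a cut vertex. No other vertex is a cut vertex either.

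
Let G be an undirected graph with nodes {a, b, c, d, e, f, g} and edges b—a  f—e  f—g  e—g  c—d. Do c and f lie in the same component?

No

The component containing c is {c, d}, and f is not in it.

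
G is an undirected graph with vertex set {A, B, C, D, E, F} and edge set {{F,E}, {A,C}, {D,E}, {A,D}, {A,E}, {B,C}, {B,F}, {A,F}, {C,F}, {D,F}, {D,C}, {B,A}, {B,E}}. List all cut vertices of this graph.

Removing F, for instance, still leaves 1 component. No single vertex removal increases the component count — the graph has no articulation points.

none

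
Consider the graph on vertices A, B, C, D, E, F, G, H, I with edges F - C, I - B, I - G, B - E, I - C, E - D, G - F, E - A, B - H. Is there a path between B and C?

Yes

From B we can reach A, B, C, D, E, F, G, H, I, which includes C.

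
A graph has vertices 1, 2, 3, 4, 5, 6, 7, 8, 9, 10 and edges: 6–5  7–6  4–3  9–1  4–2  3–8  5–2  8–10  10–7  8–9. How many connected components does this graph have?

1

Starting from 1 we can reach 1, 2, 3, 4, 5, 6, 7, 8, 9, 10. That is one component of size 10.
Total: 1 component.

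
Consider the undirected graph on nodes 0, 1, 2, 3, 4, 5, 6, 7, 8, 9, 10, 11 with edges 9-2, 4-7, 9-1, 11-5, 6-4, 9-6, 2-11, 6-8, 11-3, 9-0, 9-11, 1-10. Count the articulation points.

5

Removing 1 increases the component count from 1 to 2, so 1 is a cut vertex.
Removing 4 increases the component count from 1 to 2, so 4 is a cut vertex.
Removing 6 increases the component count from 1 to 3, so 6 is a cut vertex.
Likewise 9, 11 are cut vertices.
By contrast removing 5 leaves 1 component; it is not a cut vertex. No other vertex is a cut vertex either.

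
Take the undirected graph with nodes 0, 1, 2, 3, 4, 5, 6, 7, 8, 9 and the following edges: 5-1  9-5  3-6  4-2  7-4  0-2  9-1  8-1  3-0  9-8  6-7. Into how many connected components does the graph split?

Starting from 1 we can reach 1, 5, 8, 9. That is one component of size 4.
Starting from 0 we can reach 0, 2, 3, 4, 6, 7. That is one component of size 6.
Total: 2 components.

2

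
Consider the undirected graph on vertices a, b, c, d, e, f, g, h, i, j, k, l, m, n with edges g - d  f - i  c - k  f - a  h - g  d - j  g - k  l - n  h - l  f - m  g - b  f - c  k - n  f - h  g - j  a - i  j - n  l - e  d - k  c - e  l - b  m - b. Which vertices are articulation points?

Removing f increases the component count from 1 to 2, so f is a cut vertex.
By contrast removing h leaves 1 component; it is not a cut vertex. No other vertex is a cut vertex either.

f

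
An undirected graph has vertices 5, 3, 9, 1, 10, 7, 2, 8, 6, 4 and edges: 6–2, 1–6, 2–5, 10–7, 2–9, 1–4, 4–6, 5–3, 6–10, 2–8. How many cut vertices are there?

4

Removing 2 increases the component count from 1 to 4, so 2 is a cut vertex.
Removing 5 increases the component count from 1 to 2, so 5 is a cut vertex.
Removing 6 increases the component count from 1 to 3, so 6 is a cut vertex.
Likewise 10 is a cut vertex.
By contrast removing 8 leaves 1 component; it is not a cut vertex. No other vertex is a cut vertex either.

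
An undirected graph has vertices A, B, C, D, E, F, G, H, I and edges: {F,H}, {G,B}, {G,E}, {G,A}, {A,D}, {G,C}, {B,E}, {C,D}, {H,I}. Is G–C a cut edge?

No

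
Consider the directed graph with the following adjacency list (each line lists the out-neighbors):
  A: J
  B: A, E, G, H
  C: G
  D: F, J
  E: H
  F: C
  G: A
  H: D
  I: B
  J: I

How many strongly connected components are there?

{A, B, C, D, E, F, G, H, I, J} are all mutually reachable — one SCC of size 10.
That gives 1 strongly connected component.

1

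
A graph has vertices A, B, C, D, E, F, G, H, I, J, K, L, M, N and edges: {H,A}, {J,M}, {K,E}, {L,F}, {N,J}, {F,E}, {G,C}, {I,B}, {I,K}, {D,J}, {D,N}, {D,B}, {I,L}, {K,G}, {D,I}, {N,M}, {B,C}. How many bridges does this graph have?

1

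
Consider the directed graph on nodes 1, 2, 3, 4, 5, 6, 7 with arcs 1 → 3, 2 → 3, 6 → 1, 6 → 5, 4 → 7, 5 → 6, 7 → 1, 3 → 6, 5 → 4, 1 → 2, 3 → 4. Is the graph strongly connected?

Yes

From 6 we can reach every vertex (1, 2, 3, 4, 5, 6, 7), and every vertex can reach 6 (1, 2, 3, 4, 5, 6, 7). So the whole graph is one strongly connected component.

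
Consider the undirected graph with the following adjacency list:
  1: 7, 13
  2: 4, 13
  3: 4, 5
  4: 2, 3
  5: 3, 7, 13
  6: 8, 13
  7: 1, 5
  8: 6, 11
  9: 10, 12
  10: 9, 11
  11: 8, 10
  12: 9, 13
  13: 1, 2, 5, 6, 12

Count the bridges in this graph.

The edges on the cycle 13-2-4-3-5-13 are not bridges since each lies on that cycle.
Every edge lies on some cycle, so there are no bridges.

0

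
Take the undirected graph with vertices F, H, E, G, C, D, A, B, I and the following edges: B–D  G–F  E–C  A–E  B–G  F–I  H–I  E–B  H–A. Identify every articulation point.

B, E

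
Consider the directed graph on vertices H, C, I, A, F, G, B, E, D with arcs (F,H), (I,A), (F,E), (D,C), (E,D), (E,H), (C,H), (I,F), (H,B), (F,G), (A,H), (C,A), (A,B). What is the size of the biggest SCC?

{I} is an SCC by itself.
{A} is an SCC by itself.
{F} is an SCC by itself.
{B} is an SCC by itself.
{H} is an SCC by itself.
(and 4 more singleton SCCs)
The largest has 1 vertex.

1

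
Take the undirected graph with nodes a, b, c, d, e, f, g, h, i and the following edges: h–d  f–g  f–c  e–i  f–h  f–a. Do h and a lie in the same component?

Yes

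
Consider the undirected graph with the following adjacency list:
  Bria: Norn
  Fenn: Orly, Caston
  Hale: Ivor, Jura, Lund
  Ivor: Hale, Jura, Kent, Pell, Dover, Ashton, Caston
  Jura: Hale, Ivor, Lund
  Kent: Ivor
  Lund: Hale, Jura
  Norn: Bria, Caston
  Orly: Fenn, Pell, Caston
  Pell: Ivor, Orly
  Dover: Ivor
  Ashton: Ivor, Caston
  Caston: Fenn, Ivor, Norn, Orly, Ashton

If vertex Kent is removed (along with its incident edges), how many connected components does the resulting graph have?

1

With Kent gone, the remaining components are: {Bria, Fenn, Hale, Ivor, Jura, Lund, Norn, Orly, Pell, Dover, Ashton, Caston}.
That is 1 component.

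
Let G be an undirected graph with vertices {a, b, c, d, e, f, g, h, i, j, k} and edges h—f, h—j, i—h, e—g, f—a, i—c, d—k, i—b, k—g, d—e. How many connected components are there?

Starting from d we can reach d, e, g, k. That is one component of size 4.
Starting from a we can reach a, b, c, f, h, i, j. That is one component of size 7.
Total: 2 components.

2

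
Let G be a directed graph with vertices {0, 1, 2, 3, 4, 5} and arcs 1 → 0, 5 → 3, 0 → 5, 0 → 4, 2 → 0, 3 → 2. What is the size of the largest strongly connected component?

{0, 2, 3, 5} are all mutually reachable — one SCC of size 4.
{4} is an SCC by itself.
{1} is an SCC by itself.
The largest has 4 vertices.

4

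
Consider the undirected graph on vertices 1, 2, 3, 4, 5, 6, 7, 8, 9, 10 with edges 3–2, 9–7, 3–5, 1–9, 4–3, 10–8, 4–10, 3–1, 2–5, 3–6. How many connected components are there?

1

Starting from 1 we can reach 1, 2, 3, 4, 5, 6, 7, 8, 9, 10. That is one component of size 10.
Total: 1 component.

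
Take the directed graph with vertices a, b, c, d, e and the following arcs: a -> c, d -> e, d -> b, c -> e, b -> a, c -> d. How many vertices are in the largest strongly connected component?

4

{a, b, c, d} are all mutually reachable — one SCC of size 4.
{e} is an SCC by itself.
The largest has 4 vertices.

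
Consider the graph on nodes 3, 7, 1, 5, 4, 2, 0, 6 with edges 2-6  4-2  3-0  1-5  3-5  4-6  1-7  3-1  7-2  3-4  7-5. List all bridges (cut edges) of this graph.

0-3

The edges on the cycle 3-4-6-2-7-1-3 are not bridges since each lies on that cycle.
But removing 3-0 disconnects 3 from 0 — this is a bridge.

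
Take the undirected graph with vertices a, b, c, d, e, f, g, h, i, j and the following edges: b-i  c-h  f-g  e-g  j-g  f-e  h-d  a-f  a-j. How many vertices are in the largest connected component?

5

Starting from b we can reach b, i. That is one component of size 2.
Starting from c we can reach c, d, h. That is one component of size 3.
Starting from a we can reach a, e, f, g, j. That is one component of size 5.
The largest has 5 vertices.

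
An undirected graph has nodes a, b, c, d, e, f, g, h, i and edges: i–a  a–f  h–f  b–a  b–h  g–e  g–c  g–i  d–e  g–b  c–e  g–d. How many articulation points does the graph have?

1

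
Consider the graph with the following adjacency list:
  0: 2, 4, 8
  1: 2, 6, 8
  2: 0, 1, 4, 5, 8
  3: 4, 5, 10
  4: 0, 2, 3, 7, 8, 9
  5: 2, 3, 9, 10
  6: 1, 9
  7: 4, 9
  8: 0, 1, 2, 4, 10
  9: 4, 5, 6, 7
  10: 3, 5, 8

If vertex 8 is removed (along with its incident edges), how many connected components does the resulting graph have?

1

With 8 gone, the remaining components are: {0, 1, 2, 3, 4, 5, 6, 7, 9, 10}.
That is 1 component.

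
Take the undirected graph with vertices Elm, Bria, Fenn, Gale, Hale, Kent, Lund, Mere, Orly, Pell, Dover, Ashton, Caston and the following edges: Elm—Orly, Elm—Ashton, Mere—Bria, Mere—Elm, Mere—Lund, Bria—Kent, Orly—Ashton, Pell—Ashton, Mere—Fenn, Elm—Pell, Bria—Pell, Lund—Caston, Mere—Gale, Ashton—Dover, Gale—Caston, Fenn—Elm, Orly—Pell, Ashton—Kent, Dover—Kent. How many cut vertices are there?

1

Removing Mere increases the component count from 2 to 3, so Mere is a cut vertex.
By contrast removing Caston leaves 2 components; it is not a cut vertex. No other vertex is a cut vertex either.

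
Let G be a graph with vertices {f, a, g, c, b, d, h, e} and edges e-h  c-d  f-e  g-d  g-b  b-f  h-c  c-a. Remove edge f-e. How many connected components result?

1

f and e are still connected via f-b-g-d-c-h-e, so the component count stays at 1.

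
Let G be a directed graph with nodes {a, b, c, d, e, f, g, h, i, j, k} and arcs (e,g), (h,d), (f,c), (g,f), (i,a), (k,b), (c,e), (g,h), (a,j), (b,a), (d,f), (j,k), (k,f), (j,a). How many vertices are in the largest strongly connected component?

6

{c, d, e, f, g, h} are all mutually reachable — one SCC of size 6.
{a, b, j, k} are all mutually reachable — one SCC of size 4.
{i} is an SCC by itself.
The largest has 6 vertices.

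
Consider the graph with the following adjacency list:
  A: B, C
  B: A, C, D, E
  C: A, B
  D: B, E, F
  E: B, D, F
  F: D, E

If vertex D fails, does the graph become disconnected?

Deleting D leaves 1 component (was 1) (its neighbors B, E, F remain connected to each other), so D is not a cut vertex.

No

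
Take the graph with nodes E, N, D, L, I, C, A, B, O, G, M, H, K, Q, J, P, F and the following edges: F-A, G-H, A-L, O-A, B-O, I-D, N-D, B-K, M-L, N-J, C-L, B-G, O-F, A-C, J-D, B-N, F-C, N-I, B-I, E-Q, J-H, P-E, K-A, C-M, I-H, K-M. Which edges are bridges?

E-P, E-Q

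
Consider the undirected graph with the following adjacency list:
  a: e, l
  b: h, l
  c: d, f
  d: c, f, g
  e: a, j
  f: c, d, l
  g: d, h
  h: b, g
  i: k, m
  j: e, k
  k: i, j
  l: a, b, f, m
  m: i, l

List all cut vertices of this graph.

Removing l increases the component count from 1 to 2, so l is a cut vertex.
By contrast removing i leaves 1 component; it is not a cut vertex. No other vertex is a cut vertex either.

l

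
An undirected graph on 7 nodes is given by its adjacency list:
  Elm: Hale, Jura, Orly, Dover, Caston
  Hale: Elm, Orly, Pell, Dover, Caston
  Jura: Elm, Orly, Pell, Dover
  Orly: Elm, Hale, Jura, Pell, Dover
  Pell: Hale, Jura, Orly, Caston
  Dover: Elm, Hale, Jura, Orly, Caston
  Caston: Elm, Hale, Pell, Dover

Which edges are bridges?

The edges on the cycle Dover-Caston-Pell-Orly-Hale-Dover are not bridges since each lies on that cycle.
Every edge lies on some cycle, so there are no bridges.

none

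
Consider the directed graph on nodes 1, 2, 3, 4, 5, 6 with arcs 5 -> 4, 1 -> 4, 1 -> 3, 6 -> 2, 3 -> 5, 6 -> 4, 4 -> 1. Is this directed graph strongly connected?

No

There is no directed path from 1 to 6, so the graph is not strongly connected.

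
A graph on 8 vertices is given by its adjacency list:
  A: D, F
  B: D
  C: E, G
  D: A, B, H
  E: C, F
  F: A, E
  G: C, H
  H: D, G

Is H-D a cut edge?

After removing H-D, the path H-G-C-E-F-A-D still connects them, so the edge is not a bridge.

No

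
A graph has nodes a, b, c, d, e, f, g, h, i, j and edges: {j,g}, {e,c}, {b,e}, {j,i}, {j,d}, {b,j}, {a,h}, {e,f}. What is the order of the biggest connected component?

Starting from a we can reach a, h. That is one component of size 2.
Starting from b we can reach b, c, d, e, f, g, i, j. That is one component of size 8.
The largest has 8 vertices.

8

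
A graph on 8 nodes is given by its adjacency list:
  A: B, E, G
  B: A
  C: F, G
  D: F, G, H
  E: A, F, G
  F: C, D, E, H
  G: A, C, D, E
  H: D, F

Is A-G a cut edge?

After removing A-G, the path A-E-G still connects them, so the edge is not a bridge.

No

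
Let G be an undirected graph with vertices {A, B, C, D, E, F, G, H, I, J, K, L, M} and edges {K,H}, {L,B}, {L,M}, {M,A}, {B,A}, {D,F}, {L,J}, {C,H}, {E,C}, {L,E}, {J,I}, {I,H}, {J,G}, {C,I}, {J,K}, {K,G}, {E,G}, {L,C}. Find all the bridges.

D-F

The edges on the cycle L-B-A-M-L are not bridges since each lies on that cycle.
But removing D - F disconnects D from F — this is a bridge.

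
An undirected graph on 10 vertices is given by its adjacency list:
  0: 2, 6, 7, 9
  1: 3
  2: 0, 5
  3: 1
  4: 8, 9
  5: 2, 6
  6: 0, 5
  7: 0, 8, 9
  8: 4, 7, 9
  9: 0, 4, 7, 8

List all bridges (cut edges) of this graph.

1-3

The edges on the cycle 0-2-5-6-0 are not bridges since each lies on that cycle.
But removing 3-1 disconnects 3 from 1 — this is a bridge.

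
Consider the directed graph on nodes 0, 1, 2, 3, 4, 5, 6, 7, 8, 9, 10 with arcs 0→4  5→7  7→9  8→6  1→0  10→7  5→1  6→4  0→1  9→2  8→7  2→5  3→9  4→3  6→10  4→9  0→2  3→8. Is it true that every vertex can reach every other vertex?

Yes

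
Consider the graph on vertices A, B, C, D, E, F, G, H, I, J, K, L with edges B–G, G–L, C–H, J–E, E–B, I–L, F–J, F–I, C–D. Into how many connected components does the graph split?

4

A is isolated — a component by itself.
K is isolated — a component by itself.
Starting from C we can reach C, D, H. That is one component of size 3.
Starting from B we can reach B, E, F, G, I, J, L. That is one component of size 7.
Total: 4 components.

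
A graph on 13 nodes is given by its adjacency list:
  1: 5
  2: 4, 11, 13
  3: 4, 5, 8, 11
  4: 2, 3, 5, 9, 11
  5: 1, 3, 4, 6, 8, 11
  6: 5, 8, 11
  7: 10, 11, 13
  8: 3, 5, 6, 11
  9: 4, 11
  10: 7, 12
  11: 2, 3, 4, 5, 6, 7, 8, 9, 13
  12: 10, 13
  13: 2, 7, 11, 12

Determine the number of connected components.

1

Starting from 1 we can reach 1, 2, 3, 4, 5, 6, 7, 8, 9, 10, 11, 12, 13. That is one component of size 13.
Total: 1 component.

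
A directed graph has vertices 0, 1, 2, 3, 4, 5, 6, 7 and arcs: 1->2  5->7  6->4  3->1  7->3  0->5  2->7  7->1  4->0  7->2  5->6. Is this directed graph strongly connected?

No

There is no directed path from 7 to 0, so the graph is not strongly connected.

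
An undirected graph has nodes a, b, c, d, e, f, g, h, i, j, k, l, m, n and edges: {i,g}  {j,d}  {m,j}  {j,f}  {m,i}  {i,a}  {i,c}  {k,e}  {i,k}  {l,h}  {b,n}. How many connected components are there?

3

Starting from b we can reach b, n. That is one component of size 2.
Starting from h we can reach h, l. That is one component of size 2.
Starting from a we can reach a, c, d, e, f, g, i, j, k, m. That is one component of size 10.
Total: 3 components.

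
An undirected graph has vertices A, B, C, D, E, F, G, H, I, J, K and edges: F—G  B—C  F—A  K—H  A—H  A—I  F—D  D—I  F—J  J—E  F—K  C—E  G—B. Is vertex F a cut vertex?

Yes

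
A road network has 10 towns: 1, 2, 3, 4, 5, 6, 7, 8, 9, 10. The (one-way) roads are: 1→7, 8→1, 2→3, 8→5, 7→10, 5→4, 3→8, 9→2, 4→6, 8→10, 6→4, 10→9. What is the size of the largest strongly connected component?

{1, 2, 3, 7, 8, 9, 10} are all mutually reachable — one SCC of size 7.
{4, 6} are all mutually reachable — one SCC of size 2.
{5} is an SCC by itself.
The largest has 7 vertices.

7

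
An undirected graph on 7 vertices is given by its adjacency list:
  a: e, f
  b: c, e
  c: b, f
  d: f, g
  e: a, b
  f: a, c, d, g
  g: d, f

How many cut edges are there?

0

The edges on the cycle f-d-g-f are not bridges since each lies on that cycle.
Every edge lies on some cycle, so there are no bridges.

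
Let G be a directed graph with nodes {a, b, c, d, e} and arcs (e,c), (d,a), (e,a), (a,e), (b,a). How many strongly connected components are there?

{a, e} are all mutually reachable — one SCC of size 2.
{c} is an SCC by itself.
{b} is an SCC by itself.
{d} is an SCC by itself.
That gives 4 strongly connected components.

4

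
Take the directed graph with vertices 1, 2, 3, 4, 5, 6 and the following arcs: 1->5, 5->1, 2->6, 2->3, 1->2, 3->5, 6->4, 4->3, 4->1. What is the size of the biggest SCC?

6

{1, 2, 3, 4, 5, 6} are all mutually reachable — one SCC of size 6.
The largest has 6 vertices.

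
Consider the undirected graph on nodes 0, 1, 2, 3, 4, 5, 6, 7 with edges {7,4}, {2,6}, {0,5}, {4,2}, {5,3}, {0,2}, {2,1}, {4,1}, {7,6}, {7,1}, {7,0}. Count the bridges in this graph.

The edges on the cycle 7-0-2-1-7 are not bridges since each lies on that cycle.
But removing 0—5 disconnects 0 from 5; removing 5—3 disconnects 5 from 3 — these are bridges.
That makes 2 bridges.

2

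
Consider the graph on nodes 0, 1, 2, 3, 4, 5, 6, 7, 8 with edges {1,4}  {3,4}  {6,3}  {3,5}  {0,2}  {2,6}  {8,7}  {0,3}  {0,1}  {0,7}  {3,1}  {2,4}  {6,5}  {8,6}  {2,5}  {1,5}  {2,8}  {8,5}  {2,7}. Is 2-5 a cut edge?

No

After removing 2-5, the path 2-8-5 still connects them, so the edge is not a bridge.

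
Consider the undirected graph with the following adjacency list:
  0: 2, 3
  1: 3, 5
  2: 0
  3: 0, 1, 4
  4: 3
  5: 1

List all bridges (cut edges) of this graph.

removing 3-1 disconnects 3 from 1; removing 3-0 disconnects 3 from 0; removing 1-5 disconnects 1 from 5; removing 2-0 disconnects 2 from 0 — these are bridges.
In total 5 edges are bridges.

0-2, 0-3, 1-3, 1-5, 3-4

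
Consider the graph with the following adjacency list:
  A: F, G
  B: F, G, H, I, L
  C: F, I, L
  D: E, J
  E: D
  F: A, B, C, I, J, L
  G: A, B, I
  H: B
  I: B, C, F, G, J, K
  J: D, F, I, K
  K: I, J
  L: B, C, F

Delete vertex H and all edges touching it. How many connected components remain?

1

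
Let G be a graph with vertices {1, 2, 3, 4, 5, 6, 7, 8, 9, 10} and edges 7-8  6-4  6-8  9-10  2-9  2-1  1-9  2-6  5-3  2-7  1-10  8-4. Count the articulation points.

1

Removing 2 increases the component count from 2 to 3, so 2 is a cut vertex.
By contrast removing 6 leaves 2 components; it is not a cut vertex. No other vertex is a cut vertex either.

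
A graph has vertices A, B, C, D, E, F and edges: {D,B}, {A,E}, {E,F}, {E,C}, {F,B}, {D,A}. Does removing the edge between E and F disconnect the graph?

No

After removing E—F, the path E-A-D-B-F still connects them, so the edge is not a bridge.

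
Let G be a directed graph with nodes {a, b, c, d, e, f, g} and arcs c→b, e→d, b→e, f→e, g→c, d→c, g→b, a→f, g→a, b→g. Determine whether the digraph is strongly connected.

Yes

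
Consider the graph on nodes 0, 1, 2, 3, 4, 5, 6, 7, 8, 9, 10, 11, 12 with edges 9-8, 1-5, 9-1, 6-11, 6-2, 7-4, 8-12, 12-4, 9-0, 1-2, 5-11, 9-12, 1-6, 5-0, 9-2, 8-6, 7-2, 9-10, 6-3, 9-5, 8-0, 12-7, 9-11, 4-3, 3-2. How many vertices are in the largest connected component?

13

Starting from 0 we can reach 0, 1, 2, 3, 4, 5, 6, 7, 8, 9, 10, 11, 12. That is one component of size 13.
The largest has 13 vertices.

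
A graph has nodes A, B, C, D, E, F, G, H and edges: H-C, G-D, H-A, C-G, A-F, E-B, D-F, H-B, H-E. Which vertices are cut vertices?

H

Removing H increases the component count from 1 to 2, so H is a cut vertex.
By contrast removing C leaves 1 component; it is not a cut vertex. No other vertex is a cut vertex either.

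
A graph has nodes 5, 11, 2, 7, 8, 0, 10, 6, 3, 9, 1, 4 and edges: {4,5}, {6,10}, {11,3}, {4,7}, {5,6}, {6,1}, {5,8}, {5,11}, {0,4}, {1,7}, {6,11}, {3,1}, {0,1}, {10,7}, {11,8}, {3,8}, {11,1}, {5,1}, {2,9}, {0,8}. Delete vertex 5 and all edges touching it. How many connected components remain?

With 5 gone, the remaining components are: {2, 9}; {0, 1, 3, 4, 6, 7, 8, 10, 11}.
That is 2 components.

2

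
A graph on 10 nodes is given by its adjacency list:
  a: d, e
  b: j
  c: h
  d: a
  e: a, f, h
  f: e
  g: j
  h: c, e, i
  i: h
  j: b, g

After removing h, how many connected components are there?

4

With h gone, the remaining components are: {c}; {i}; {b, g, j}; {a, d, e, f}.
That is 4 components.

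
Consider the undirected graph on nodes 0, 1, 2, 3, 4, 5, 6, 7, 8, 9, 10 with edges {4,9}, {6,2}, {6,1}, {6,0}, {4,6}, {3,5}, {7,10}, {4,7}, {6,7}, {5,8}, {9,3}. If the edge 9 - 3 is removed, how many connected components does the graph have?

Before removal there is 1 component.
9 - 3 is a bridge — removing it separates 9's side from 3's side.
After removal: 2 components.

2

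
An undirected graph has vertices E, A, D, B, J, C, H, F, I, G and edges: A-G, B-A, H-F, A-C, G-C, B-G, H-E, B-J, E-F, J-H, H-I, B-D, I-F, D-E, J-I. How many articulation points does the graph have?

1

Removing B increases the component count from 1 to 2, so B is a cut vertex.
By contrast removing I leaves 1 component; it is not a cut vertex. No other vertex is a cut vertex either.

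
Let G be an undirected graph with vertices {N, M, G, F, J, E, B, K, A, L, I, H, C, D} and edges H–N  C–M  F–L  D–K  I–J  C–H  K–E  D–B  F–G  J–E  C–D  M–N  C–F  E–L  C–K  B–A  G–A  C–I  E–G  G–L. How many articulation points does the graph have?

Removing C increases the component count from 1 to 2, so C is a cut vertex.
By contrast removing E leaves 1 component; it is not a cut vertex. No other vertex is a cut vertex either.

1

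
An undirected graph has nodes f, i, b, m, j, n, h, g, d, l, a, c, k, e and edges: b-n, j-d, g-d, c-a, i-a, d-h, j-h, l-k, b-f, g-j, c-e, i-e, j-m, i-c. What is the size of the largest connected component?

5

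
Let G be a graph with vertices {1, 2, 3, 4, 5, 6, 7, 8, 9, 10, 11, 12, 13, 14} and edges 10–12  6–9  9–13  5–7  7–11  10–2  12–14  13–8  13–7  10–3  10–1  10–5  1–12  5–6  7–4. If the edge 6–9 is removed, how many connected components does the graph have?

1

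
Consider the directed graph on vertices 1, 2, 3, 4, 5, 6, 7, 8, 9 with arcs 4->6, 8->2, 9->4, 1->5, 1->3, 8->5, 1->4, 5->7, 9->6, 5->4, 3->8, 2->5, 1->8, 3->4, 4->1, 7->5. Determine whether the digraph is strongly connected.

No

There is no directed path from 2 to 9, so the graph is not strongly connected.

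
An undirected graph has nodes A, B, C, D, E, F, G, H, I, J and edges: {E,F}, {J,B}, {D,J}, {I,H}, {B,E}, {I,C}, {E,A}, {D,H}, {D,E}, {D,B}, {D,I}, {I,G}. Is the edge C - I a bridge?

Yes

Removing C - I leaves no path between C and I: the component count goes from 1 to 2. So it is a bridge.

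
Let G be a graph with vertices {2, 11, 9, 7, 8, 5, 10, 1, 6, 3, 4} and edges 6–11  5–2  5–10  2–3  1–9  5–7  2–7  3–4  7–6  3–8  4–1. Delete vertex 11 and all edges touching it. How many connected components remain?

With 11 gone, the remaining components are: {1, 2, 3, 4, 5, 6, 7, 8, 9, 10}.
That is 1 component.

1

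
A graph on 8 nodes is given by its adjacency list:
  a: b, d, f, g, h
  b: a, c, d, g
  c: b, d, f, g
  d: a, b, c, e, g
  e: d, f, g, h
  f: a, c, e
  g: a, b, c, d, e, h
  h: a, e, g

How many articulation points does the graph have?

0

Removing f, for instance, still leaves 1 component. No single vertex removal increases the component count — the graph has no articulation points.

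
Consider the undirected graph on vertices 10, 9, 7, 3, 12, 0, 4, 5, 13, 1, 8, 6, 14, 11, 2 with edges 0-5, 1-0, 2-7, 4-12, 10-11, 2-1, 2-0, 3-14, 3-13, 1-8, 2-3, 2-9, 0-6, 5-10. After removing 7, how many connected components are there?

With 7 gone, the remaining components are: {4, 12}; {0, 1, 2, 3, 5, 6, 8, 9, 10, 11, 13, 14}.
That is 2 components.

2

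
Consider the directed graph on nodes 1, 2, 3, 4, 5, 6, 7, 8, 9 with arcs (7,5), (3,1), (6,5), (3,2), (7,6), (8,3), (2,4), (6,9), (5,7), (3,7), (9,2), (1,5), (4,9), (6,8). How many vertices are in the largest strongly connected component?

{1, 3, 5, 6, 7, 8} are all mutually reachable — one SCC of size 6.
{2, 4, 9} are all mutually reachable — one SCC of size 3.
The largest has 6 vertices.

6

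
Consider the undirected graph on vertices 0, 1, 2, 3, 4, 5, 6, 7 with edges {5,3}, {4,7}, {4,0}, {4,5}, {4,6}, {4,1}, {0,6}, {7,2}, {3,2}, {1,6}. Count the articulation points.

1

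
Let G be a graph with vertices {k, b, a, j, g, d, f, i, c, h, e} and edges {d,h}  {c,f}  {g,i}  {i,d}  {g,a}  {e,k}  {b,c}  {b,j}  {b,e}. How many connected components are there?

Starting from a we can reach a, d, g, h, i. That is one component of size 5.
Starting from b we can reach b, c, e, f, j, k. That is one component of size 6.
Total: 2 components.

2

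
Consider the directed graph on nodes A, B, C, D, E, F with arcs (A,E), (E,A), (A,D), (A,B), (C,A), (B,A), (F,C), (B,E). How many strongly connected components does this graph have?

{A, B, E} are all mutually reachable — one SCC of size 3.
{C} is an SCC by itself.
{F} is an SCC by itself.
{D} is an SCC by itself.
That gives 4 strongly connected components.

4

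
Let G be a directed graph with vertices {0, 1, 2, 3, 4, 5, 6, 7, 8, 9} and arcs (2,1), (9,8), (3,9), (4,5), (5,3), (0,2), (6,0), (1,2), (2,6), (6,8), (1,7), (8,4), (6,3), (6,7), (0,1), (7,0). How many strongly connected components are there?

{0, 1, 2, 6, 7} are all mutually reachable — one SCC of size 5.
{3, 4, 5, 8, 9} are all mutually reachable — one SCC of size 5.
That gives 2 strongly connected components.

2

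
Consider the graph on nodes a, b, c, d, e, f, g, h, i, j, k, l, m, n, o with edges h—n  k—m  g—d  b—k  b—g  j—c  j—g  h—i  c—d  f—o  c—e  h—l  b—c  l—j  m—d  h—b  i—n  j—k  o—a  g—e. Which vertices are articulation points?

h, o

Removing h increases the component count from 2 to 3, so h is a cut vertex.
Removing o increases the component count from 2 to 3, so o is a cut vertex.
By contrast removing j leaves 2 components; it is not a cut vertex. No other vertex is a cut vertex either.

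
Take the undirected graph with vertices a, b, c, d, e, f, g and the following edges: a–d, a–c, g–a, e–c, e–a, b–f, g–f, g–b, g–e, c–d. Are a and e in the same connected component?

Yes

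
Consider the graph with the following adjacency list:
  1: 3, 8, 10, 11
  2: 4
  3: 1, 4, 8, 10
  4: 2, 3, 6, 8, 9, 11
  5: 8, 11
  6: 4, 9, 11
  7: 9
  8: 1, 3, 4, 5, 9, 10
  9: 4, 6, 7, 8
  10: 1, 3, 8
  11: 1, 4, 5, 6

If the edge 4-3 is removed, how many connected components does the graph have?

1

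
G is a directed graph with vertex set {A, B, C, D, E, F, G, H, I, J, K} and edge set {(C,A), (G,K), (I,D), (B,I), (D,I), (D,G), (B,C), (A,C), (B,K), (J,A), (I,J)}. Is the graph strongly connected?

There is no directed path from F to K, so the graph is not strongly connected.

No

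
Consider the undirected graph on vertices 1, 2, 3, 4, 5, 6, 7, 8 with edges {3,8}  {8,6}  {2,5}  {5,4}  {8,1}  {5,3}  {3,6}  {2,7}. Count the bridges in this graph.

The edges on the cycle 3-8-6-3 are not bridges since each lies on that cycle.
But removing 4–5 disconnects 4 from 5; removing 5–3 disconnects 5 from 3; removing 2–5 disconnects 2 from 5; removing 8–1 disconnects 8 from 1 — these are bridges.
In total 5 edges are bridges.

5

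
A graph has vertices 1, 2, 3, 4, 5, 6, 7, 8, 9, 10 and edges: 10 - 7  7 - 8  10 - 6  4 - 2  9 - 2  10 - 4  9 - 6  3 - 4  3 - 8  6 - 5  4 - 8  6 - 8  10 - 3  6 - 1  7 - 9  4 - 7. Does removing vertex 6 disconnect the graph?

Deleting 6 raises the number of components from 1 to 3, so 6 is a cut vertex.

Yes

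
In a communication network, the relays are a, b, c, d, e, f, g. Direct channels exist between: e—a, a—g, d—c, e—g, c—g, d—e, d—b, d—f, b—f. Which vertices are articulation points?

Removing d increases the component count from 1 to 2, so d is a cut vertex.
By contrast removing a leaves 1 component; it is not a cut vertex. No other vertex is a cut vertex either.

d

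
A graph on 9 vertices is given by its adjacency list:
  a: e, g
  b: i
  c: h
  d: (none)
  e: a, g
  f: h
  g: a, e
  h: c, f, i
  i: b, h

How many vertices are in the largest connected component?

5

d is isolated — a component by itself.
Starting from a we can reach a, e, g. That is one component of size 3.
Starting from b we can reach b, c, f, h, i. That is one component of size 5.
The largest has 5 vertices.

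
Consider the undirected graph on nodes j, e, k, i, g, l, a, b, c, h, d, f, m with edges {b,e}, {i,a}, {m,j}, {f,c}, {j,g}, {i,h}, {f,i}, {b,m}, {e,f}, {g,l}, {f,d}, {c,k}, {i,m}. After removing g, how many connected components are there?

2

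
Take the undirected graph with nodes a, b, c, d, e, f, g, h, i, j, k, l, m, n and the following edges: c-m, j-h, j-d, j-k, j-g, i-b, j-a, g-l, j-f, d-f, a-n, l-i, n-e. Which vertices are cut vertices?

a, g, i, j, l, n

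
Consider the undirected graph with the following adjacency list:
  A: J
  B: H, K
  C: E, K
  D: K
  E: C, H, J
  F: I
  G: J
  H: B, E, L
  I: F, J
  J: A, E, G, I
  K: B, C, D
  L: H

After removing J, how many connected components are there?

4

With J gone, the remaining components are: {A}; {G}; {F, I}; {B, C, D, E, H, K, L}.
That is 4 components.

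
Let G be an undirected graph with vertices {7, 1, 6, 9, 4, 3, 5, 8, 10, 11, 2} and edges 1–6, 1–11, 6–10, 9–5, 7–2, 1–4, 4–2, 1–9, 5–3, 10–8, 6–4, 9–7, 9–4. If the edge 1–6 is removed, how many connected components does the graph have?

1

1 and 6 are still connected via 1-4-6, so the component count stays at 1.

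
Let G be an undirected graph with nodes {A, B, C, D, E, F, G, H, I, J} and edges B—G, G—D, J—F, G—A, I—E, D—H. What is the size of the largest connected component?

C is isolated — a component by itself.
Starting from E we can reach E, I. That is one component of size 2.
Starting from F we can reach F, J. That is one component of size 2.
Starting from A we can reach A, B, D, G, H. That is one component of size 5.
The largest has 5 vertices.

5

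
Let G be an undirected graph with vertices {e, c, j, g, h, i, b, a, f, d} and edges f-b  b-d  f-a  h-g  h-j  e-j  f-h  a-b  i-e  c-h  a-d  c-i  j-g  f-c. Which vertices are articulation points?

f

Removing f increases the component count from 1 to 2, so f is a cut vertex.
By contrast removing i leaves 1 component; it is not a cut vertex. No other vertex is a cut vertex either.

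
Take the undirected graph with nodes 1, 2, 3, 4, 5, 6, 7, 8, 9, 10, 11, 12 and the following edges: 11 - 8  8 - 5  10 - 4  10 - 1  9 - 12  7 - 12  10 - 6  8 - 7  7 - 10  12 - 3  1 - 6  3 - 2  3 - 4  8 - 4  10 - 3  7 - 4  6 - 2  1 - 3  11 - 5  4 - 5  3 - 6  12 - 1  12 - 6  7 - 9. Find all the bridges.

none

The edges on the cycle 7-9-12-6-1-10-7 are not bridges since each lies on that cycle.
Every edge lies on some cycle, so there are no bridges.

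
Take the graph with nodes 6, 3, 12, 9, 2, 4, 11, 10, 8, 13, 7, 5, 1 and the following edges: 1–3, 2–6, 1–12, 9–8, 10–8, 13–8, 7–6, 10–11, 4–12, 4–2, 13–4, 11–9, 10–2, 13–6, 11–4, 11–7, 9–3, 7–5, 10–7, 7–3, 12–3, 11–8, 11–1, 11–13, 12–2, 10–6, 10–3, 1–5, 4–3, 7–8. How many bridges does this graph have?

0

The edges on the cycle 11-7-5-1-11 are not bridges since each lies on that cycle.
Every edge lies on some cycle, so there are no bridges.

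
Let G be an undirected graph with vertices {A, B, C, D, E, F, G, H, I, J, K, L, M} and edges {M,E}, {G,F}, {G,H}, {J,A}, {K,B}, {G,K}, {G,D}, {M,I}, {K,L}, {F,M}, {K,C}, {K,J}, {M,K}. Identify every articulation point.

Removing G increases the component count from 1 to 3, so G is a cut vertex.
Removing J increases the component count from 1 to 2, so J is a cut vertex.
Removing K increases the component count from 1 to 5, so K is a cut vertex.
Likewise M is a cut vertex.
By contrast removing C leaves 1 component; it is not a cut vertex. No other vertex is a cut vertex either.

G, J, K, M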